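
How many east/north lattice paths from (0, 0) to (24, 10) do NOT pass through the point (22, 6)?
Number of paths = 125477040

Total paths from (0, 0) to (24, 10): C(34, 24) = 131128140. Paths through (22, 6): (paths (0, 0) → (22, 6)) × (paths (22, 6) → (24, 10)) = C(28, 22) · C(6, 2) = 376740 · 15 = 5651100. Avoidance count = 131128140 − 5651100 = 125477040.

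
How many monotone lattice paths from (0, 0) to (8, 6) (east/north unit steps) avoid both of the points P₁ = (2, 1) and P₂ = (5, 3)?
Number of paths = 1097

Inclusion–exclusion. Total paths: C(14, 8) = 3003. Through P₁: C(3, 2)·C(11, 6) = 1386. Through P₂: C(8, 5)·C(6, 3) = 1120. Since P₁ is strictly southwest of P₂, a monotone path through both must visit P₁ then P₂; paths through both = C(3, 2)·C(5, 3)·C(6, 3) = 600. Avoid both = 3003 − 1386 − 1120 + 600 = 1097.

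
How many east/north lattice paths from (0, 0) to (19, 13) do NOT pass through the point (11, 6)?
Number of paths = 267734040

Total paths from (0, 0) to (19, 13): C(32, 19) = 347373600. Paths through (11, 6): (paths (0, 0) → (11, 6)) × (paths (11, 6) → (19, 13)) = C(17, 11) · C(15, 8) = 12376 · 6435 = 79639560. Avoidance count = 347373600 − 79639560 = 267734040.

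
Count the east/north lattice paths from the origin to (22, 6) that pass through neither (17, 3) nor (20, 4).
Number of paths = 276504

Inclusion–exclusion. Total paths: C(28, 22) = 376740. Through P₁: C(20, 17)·C(8, 5) = 63840. Through P₂: C(24, 20)·C(4, 2) = 63756. Since P₁ is strictly southwest of P₂, a monotone path through both must visit P₁ then P₂; paths through both = C(20, 17)·C(4, 3)·C(4, 2) = 27360. Avoid both = 376740 − 63840 − 63756 + 27360 = 276504.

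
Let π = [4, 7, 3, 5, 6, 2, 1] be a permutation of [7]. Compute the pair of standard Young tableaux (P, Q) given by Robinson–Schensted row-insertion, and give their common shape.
P = [1, 5, 6] / [2, 7] / [3] / [4];  Q = [1, 2, 5] / [3, 4] / [6] / [7];  common shape = (3, 2, 1, 1)

Row-insert the values π_1, π_2, … into P one at a time, bumping the leftmost entry strictly greater than the inserted value down to the next row. The recording tableau Q records, in position (i, j), the step at which that cell was added to P.
  Insert 4 (step 1): P = [4];  Q = [1]
  Insert 7 (step 2): P = [4, 7];  Q = [1, 2]
  Insert 3 (step 3): P = [3, 7] / [4];  Q = [1, 2] / [3]
  Insert 5 (step 4): P = [3, 5] / [4, 7];  Q = [1, 2] / [3, 4]
  Insert 6 (step 5): P = [3, 5, 6] / [4, 7];  Q = [1, 2, 5] / [3, 4]
  Insert 2 (step 6): P = [2, 5, 6] / [3, 7] / [4];  Q = [1, 2, 5] / [3, 4] / [6]
  Insert 1 (step 7): P = [1, 5, 6] / [2, 7] / [3] / [4];  Q = [1, 2, 5] / [3, 4] / [6] / [7]
Final shape: (3, 2, 1, 1).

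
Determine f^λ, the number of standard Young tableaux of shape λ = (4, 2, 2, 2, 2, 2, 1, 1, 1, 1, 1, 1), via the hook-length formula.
# SYT of shape (4, 2, 2, 2, 2, 2, 1, 1, 1, 1, 1, 1) = 1234506

Hook-length formula: f^λ = n! / Π hook(c), product over all cells c of the Young diagram. For λ = (4, 2, 2, 2, 2, 2, 1, 1, 1, 1, 1, 1), n = 20 boxes. Hook lengths by row (left-to-right, top-to-bottom): [15, 8, 2, 1]; [12, 5]; [11, 4]; [10, 3]; [9, 2]; [8, 1]; [6]; [5]; [4]; [3]; [2]; [1]. Product of hooks = 1970749440000. So f^λ = 20! / 1970749440000 = 2432902008176640000 / 1970749440000 = 1234506.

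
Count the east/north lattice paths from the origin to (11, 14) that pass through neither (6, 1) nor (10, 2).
Number of paths = 4397021

Inclusion–exclusion. Total paths: C(25, 11) = 4457400. Through P₁: C(7, 6)·C(18, 5) = 59976. Through P₂: C(12, 10)·C(13, 1) = 858. Since P₁ is strictly southwest of P₂, a monotone path through both must visit P₁ then P₂; paths through both = C(7, 6)·C(5, 4)·C(13, 1) = 455. Avoid both = 4457400 − 59976 − 858 + 455 = 4397021.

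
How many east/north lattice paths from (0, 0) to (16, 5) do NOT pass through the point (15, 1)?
Number of paths = 20269

Total paths from (0, 0) to (16, 5): C(21, 16) = 20349. Paths through (15, 1): (paths (0, 0) → (15, 1)) × (paths (15, 1) → (16, 5)) = C(16, 15) · C(5, 1) = 16 · 5 = 80. Avoidance count = 20349 − 80 = 20269.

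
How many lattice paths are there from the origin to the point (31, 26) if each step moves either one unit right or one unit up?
Number of paths = 12220888964329584

A monotone lattice path from (0, 0) to (31, 26) consists of 31 east steps and 26 north steps in some order, so it is determined by which 31 of the 57 steps are east. The count is C(57, 31) = 12220888964329584.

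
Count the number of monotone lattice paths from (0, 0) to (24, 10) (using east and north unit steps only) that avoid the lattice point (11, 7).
Number of paths = 113306700

Total paths from (0, 0) to (24, 10): C(34, 24) = 131128140. Paths through (11, 7): (paths (0, 0) → (11, 7)) × (paths (11, 7) → (24, 10)) = C(18, 11) · C(16, 13) = 31824 · 560 = 17821440. Avoidance count = 131128140 − 17821440 = 113306700.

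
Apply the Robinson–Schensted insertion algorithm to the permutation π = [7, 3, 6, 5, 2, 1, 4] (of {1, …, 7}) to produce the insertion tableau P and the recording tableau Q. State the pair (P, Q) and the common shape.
P = [1, 4] / [2, 5] / [3] / [6] / [7];  Q = [1, 3] / [2, 7] / [4] / [5] / [6];  common shape = (2, 2, 1, 1, 1)

Row-insert the values π_1, π_2, … into P one at a time, bumping the leftmost entry strictly greater than the inserted value down to the next row. The recording tableau Q records, in position (i, j), the step at which that cell was added to P.
  Insert 7 (step 1): P = [7];  Q = [1]
  Insert 3 (step 2): P = [3] / [7];  Q = [1] / [2]
  Insert 6 (step 3): P = [3, 6] / [7];  Q = [1, 3] / [2]
  Insert 5 (step 4): P = [3, 5] / [6] / [7];  Q = [1, 3] / [2] / [4]
  Insert 2 (step 5): P = [2, 5] / [3] / [6] / [7];  Q = [1, 3] / [2] / [4] / [5]
  Insert 1 (step 6): P = [1, 5] / [2] / [3] / [6] / [7];  Q = [1, 3] / [2] / [4] / [5] / [6]
  Insert 4 (step 7): P = [1, 4] / [2, 5] / [3] / [6] / [7];  Q = [1, 3] / [2, 7] / [4] / [5] / [6]
Final shape: (2, 2, 1, 1, 1).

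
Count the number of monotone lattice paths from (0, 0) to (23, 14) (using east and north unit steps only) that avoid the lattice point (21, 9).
Number of paths = 5806636650

Total paths from (0, 0) to (23, 14): C(37, 23) = 6107086800. Paths through (21, 9): (paths (0, 0) → (21, 9)) × (paths (21, 9) → (23, 14)) = C(30, 21) · C(7, 2) = 14307150 · 21 = 300450150. Avoidance count = 6107086800 − 300450150 = 5806636650.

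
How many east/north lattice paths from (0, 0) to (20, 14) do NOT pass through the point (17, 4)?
Number of paths = 1390263930

Total paths from (0, 0) to (20, 14): C(34, 20) = 1391975640. Paths through (17, 4): (paths (0, 0) → (17, 4)) × (paths (17, 4) → (20, 14)) = C(21, 17) · C(13, 3) = 5985 · 286 = 1711710. Avoidance count = 1391975640 − 1711710 = 1390263930.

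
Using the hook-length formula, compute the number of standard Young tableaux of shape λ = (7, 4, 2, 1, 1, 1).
# SYT of shape (7, 4, 2, 1, 1, 1) = 630630

Hook-length formula: f^λ = n! / Π hook(c), product over all cells c of the Young diagram. For λ = (7, 4, 2, 1, 1, 1), n = 16 boxes. Hook lengths by row (left-to-right, top-to-bottom): [12, 8, 6, 5, 3, 2, 1]; [8, 4, 2, 1]; [5, 1]; [3]; [2]; [1]. Product of hooks = 33177600. So f^λ = 16! / 33177600 = 20922789888000 / 33177600 = 630630.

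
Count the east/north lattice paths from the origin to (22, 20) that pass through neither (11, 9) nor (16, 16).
Number of paths = 297015474000

Inclusion–exclusion. Total paths: C(42, 22) = 513791607420. Through P₁: C(20, 11)·C(22, 11) = 118484358720. Through P₂: C(32, 16)·C(10, 6) = 126226881900. Since P₁ is strictly southwest of P₂, a monotone path through both must visit P₁ then P₂; paths through both = C(20, 11)·C(12, 5)·C(10, 6) = 27935107200. Avoid both = 513791607420 − 118484358720 − 126226881900 + 27935107200 = 297015474000.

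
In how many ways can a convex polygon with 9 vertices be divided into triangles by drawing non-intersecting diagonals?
C_7 = 429

These polygon triangulations are counted by the Catalan number C_n = (1/(n + 1)) · C(2n, n). For n = 7: C_7 = (1/8) · C(14, 7) = 3432/8 = 429.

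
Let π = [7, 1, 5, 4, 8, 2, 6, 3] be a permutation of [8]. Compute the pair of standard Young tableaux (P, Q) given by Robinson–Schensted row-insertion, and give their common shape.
P = [1, 2, 3] / [4, 6] / [5, 8] / [7];  Q = [1, 3, 5] / [2, 7] / [4, 8] / [6];  common shape = (3, 2, 2, 1)

Row-insert the values π_1, π_2, … into P one at a time, bumping the leftmost entry strictly greater than the inserted value down to the next row. The recording tableau Q records, in position (i, j), the step at which that cell was added to P.
  Insert 7 (step 1): P = [7];  Q = [1]
  Insert 1 (step 2): P = [1] / [7];  Q = [1] / [2]
  Insert 5 (step 3): P = [1, 5] / [7];  Q = [1, 3] / [2]
  Insert 4 (step 4): P = [1, 4] / [5] / [7];  Q = [1, 3] / [2] / [4]
  Insert 8 (step 5): P = [1, 4, 8] / [5] / [7];  Q = [1, 3, 5] / [2] / [4]
  Insert 2 (step 6): P = [1, 2, 8] / [4] / [5] / [7];  Q = [1, 3, 5] / [2] / [4] / [6]
  Insert 6 (step 7): P = [1, 2, 6] / [4, 8] / [5] / [7];  Q = [1, 3, 5] / [2, 7] / [4] / [6]
  Insert 3 (step 8): P = [1, 2, 3] / [4, 6] / [5, 8] / [7];  Q = [1, 3, 5] / [2, 7] / [4, 8] / [6]
Final shape: (3, 2, 2, 1).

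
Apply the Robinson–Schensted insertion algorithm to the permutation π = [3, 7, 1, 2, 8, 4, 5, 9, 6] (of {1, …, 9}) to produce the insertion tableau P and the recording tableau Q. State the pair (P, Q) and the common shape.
P = [1, 2, 4, 5, 6] / [3, 7, 8, 9];  Q = [1, 2, 5, 7, 8] / [3, 4, 6, 9];  common shape = (5, 4)

Row-insert the values π_1, π_2, … into P one at a time, bumping the leftmost entry strictly greater than the inserted value down to the next row. The recording tableau Q records, in position (i, j), the step at which that cell was added to P.
  Insert 3 (step 1): P = [3];  Q = [1]
  Insert 7 (step 2): P = [3, 7];  Q = [1, 2]
  Insert 1 (step 3): P = [1, 7] / [3];  Q = [1, 2] / [3]
  Insert 2 (step 4): P = [1, 2] / [3, 7];  Q = [1, 2] / [3, 4]
  Insert 8 (step 5): P = [1, 2, 8] / [3, 7];  Q = [1, 2, 5] / [3, 4]
  Insert 4 (step 6): P = [1, 2, 4] / [3, 7, 8];  Q = [1, 2, 5] / [3, 4, 6]
  Insert 5 (step 7): P = [1, 2, 4, 5] / [3, 7, 8];  Q = [1, 2, 5, 7] / [3, 4, 6]
  Insert 9 (step 8): P = [1, 2, 4, 5, 9] / [3, 7, 8];  Q = [1, 2, 5, 7, 8] / [3, 4, 6]
  Insert 6 (step 9): P = [1, 2, 4, 5, 6] / [3, 7, 8, 9];  Q = [1, 2, 5, 7, 8] / [3, 4, 6, 9]
Final shape: (5, 4).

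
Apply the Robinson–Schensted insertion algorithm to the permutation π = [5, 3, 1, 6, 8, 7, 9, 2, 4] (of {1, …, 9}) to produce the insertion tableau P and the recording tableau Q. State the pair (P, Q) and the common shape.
P = [1, 2, 4, 9] / [3, 6, 7] / [5, 8];  Q = [1, 4, 5, 7] / [2, 6, 9] / [3, 8];  common shape = (4, 3, 2)

Row-insert the values π_1, π_2, … into P one at a time, bumping the leftmost entry strictly greater than the inserted value down to the next row. The recording tableau Q records, in position (i, j), the step at which that cell was added to P.
  Insert 5 (step 1): P = [5];  Q = [1]
  Insert 3 (step 2): P = [3] / [5];  Q = [1] / [2]
  Insert 1 (step 3): P = [1] / [3] / [5];  Q = [1] / [2] / [3]
  Insert 6 (step 4): P = [1, 6] / [3] / [5];  Q = [1, 4] / [2] / [3]
  Insert 8 (step 5): P = [1, 6, 8] / [3] / [5];  Q = [1, 4, 5] / [2] / [3]
  Insert 7 (step 6): P = [1, 6, 7] / [3, 8] / [5];  Q = [1, 4, 5] / [2, 6] / [3]
  Insert 9 (step 7): P = [1, 6, 7, 9] / [3, 8] / [5];  Q = [1, 4, 5, 7] / [2, 6] / [3]
  Insert 2 (step 8): P = [1, 2, 7, 9] / [3, 6] / [5, 8];  Q = [1, 4, 5, 7] / [2, 6] / [3, 8]
  Insert 4 (step 9): P = [1, 2, 4, 9] / [3, 6, 7] / [5, 8];  Q = [1, 4, 5, 7] / [2, 6, 9] / [3, 8]
Final shape: (4, 3, 2).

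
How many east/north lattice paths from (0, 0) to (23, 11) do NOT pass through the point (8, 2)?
Number of paths = 227260080

Total paths from (0, 0) to (23, 11): C(34, 23) = 286097760. Paths through (8, 2): (paths (0, 0) → (8, 2)) × (paths (8, 2) → (23, 11)) = C(10, 8) · C(24, 15) = 45 · 1307504 = 58837680. Avoidance count = 286097760 − 58837680 = 227260080.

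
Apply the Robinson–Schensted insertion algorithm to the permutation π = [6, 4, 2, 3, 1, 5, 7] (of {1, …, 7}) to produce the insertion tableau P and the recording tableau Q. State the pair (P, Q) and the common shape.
P = [1, 3, 5, 7] / [2] / [4] / [6];  Q = [1, 4, 6, 7] / [2] / [3] / [5];  common shape = (4, 1, 1, 1)

Row-insert the values π_1, π_2, … into P one at a time, bumping the leftmost entry strictly greater than the inserted value down to the next row. The recording tableau Q records, in position (i, j), the step at which that cell was added to P.
  Insert 6 (step 1): P = [6];  Q = [1]
  Insert 4 (step 2): P = [4] / [6];  Q = [1] / [2]
  Insert 2 (step 3): P = [2] / [4] / [6];  Q = [1] / [2] / [3]
  Insert 3 (step 4): P = [2, 3] / [4] / [6];  Q = [1, 4] / [2] / [3]
  Insert 1 (step 5): P = [1, 3] / [2] / [4] / [6];  Q = [1, 4] / [2] / [3] / [5]
  Insert 5 (step 6): P = [1, 3, 5] / [2] / [4] / [6];  Q = [1, 4, 6] / [2] / [3] / [5]
  Insert 7 (step 7): P = [1, 3, 5, 7] / [2] / [4] / [6];  Q = [1, 4, 6, 7] / [2] / [3] / [5]
Final shape: (4, 1, 1, 1).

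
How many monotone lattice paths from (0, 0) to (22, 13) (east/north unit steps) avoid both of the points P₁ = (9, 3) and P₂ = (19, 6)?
Number of paths = 1210941680

Inclusion–exclusion. Total paths: C(35, 22) = 1476337800. Through P₁: C(12, 9)·C(23, 13) = 251694520. Through P₂: C(25, 19)·C(10, 3) = 21252000. Since P₁ is strictly southwest of P₂, a monotone path through both must visit P₁ then P₂; paths through both = C(12, 9)·C(13, 10)·C(10, 3) = 7550400. Avoid both = 1476337800 − 251694520 − 21252000 + 7550400 = 1210941680.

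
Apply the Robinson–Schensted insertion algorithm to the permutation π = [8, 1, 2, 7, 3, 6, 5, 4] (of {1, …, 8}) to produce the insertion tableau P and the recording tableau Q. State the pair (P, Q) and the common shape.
P = [1, 2, 3, 4] / [5] / [6] / [7] / [8];  Q = [1, 3, 4, 6] / [2] / [5] / [7] / [8];  common shape = (4, 1, 1, 1, 1)

Row-insert the values π_1, π_2, … into P one at a time, bumping the leftmost entry strictly greater than the inserted value down to the next row. The recording tableau Q records, in position (i, j), the step at which that cell was added to P.
  Insert 8 (step 1): P = [8];  Q = [1]
  Insert 1 (step 2): P = [1] / [8];  Q = [1] / [2]
  Insert 2 (step 3): P = [1, 2] / [8];  Q = [1, 3] / [2]
  Insert 7 (step 4): P = [1, 2, 7] / [8];  Q = [1, 3, 4] / [2]
  Insert 3 (step 5): P = [1, 2, 3] / [7] / [8];  Q = [1, 3, 4] / [2] / [5]
  Insert 6 (step 6): P = [1, 2, 3, 6] / [7] / [8];  Q = [1, 3, 4, 6] / [2] / [5]
  Insert 5 (step 7): P = [1, 2, 3, 5] / [6] / [7] / [8];  Q = [1, 3, 4, 6] / [2] / [5] / [7]
  Insert 4 (step 8): P = [1, 2, 3, 4] / [5] / [6] / [7] / [8];  Q = [1, 3, 4, 6] / [2] / [5] / [7] / [8]
Final shape: (4, 1, 1, 1, 1).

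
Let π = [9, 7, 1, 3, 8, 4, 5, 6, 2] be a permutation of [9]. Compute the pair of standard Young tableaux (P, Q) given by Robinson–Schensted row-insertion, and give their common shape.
P = [1, 2, 4, 5, 6] / [3, 8] / [7] / [9];  Q = [1, 4, 5, 7, 8] / [2, 6] / [3] / [9];  common shape = (5, 2, 1, 1)

Row-insert the values π_1, π_2, … into P one at a time, bumping the leftmost entry strictly greater than the inserted value down to the next row. The recording tableau Q records, in position (i, j), the step at which that cell was added to P.
  Insert 9 (step 1): P = [9];  Q = [1]
  Insert 7 (step 2): P = [7] / [9];  Q = [1] / [2]
  Insert 1 (step 3): P = [1] / [7] / [9];  Q = [1] / [2] / [3]
  Insert 3 (step 4): P = [1, 3] / [7] / [9];  Q = [1, 4] / [2] / [3]
  Insert 8 (step 5): P = [1, 3, 8] / [7] / [9];  Q = [1, 4, 5] / [2] / [3]
  Insert 4 (step 6): P = [1, 3, 4] / [7, 8] / [9];  Q = [1, 4, 5] / [2, 6] / [3]
  Insert 5 (step 7): P = [1, 3, 4, 5] / [7, 8] / [9];  Q = [1, 4, 5, 7] / [2, 6] / [3]
  Insert 6 (step 8): P = [1, 3, 4, 5, 6] / [7, 8] / [9];  Q = [1, 4, 5, 7, 8] / [2, 6] / [3]
  Insert 2 (step 9): P = [1, 2, 4, 5, 6] / [3, 8] / [7] / [9];  Q = [1, 4, 5, 7, 8] / [2, 6] / [3] / [9]
Final shape: (5, 2, 1, 1).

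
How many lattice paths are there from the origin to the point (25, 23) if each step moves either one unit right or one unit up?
Number of paths = 30957699535776

A monotone lattice path from (0, 0) to (25, 23) consists of 25 east steps and 23 north steps in some order, so it is determined by which 25 of the 48 steps are east. The count is C(48, 25) = 30957699535776.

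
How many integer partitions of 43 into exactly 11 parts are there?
p(43, 11 parts) = 5708

Partitions of n into exactly k parts are in bijection with partitions of n − k into at most k parts (subtract 1 from each part). So p(43, exactly 11) = p(32, parts ≤ 11). Computing via the recurrence p(m, j) = p(m, j−1) + p(m−j, j) gives 5708.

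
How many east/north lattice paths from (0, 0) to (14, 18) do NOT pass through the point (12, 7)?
Number of paths = 467505336

Total paths from (0, 0) to (14, 18): C(32, 14) = 471435600. Paths through (12, 7): (paths (0, 0) → (12, 7)) × (paths (12, 7) → (14, 18)) = C(19, 12) · C(13, 2) = 50388 · 78 = 3930264. Avoidance count = 471435600 − 3930264 = 467505336.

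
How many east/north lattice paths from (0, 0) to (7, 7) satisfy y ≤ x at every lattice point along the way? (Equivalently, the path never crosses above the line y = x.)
Number of paths = 429

By the reflection principle (André's argument), the number of monotone paths to (7, 7) with n ≤ m that never go above y = x is C(14, 7) − C(14, 8) = 3432 − 3003 = 429.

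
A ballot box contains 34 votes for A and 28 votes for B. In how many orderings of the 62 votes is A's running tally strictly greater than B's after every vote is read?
Strict-lead orderings = 33833779021731045

Total orderings of the 62 votes with 34 for A: C(62, 34) = 349615716557887465. By the Bertrand ballot formula (Cycle Lemma / reflection principle), the number of orderings in which A is strictly ahead of B throughout is (p − q)/(p + q) · C(p + q, p) = (34 − 28)/(34 + 28) · 349615716557887465 = 33833779021731045.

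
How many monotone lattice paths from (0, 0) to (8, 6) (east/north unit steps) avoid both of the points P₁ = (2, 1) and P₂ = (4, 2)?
Number of paths = 1197

Inclusion–exclusion. Total paths: C(14, 8) = 3003. Through P₁: C(3, 2)·C(11, 6) = 1386. Through P₂: C(6, 4)·C(8, 4) = 1050. Since P₁ is strictly southwest of P₂, a monotone path through both must visit P₁ then P₂; paths through both = C(3, 2)·C(3, 2)·C(8, 4) = 630. Avoid both = 3003 − 1386 − 1050 + 630 = 1197.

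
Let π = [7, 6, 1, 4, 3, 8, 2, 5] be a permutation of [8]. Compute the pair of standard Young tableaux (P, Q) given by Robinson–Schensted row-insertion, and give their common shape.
P = [1, 2, 5] / [3, 8] / [4] / [6] / [7];  Q = [1, 4, 6] / [2, 8] / [3] / [5] / [7];  common shape = (3, 2, 1, 1, 1)

Row-insert the values π_1, π_2, … into P one at a time, bumping the leftmost entry strictly greater than the inserted value down to the next row. The recording tableau Q records, in position (i, j), the step at which that cell was added to P.
  Insert 7 (step 1): P = [7];  Q = [1]
  Insert 6 (step 2): P = [6] / [7];  Q = [1] / [2]
  Insert 1 (step 3): P = [1] / [6] / [7];  Q = [1] / [2] / [3]
  Insert 4 (step 4): P = [1, 4] / [6] / [7];  Q = [1, 4] / [2] / [3]
  Insert 3 (step 5): P = [1, 3] / [4] / [6] / [7];  Q = [1, 4] / [2] / [3] / [5]
  Insert 8 (step 6): P = [1, 3, 8] / [4] / [6] / [7];  Q = [1, 4, 6] / [2] / [3] / [5]
  Insert 2 (step 7): P = [1, 2, 8] / [3] / [4] / [6] / [7];  Q = [1, 4, 6] / [2] / [3] / [5] / [7]
  Insert 5 (step 8): P = [1, 2, 5] / [3, 8] / [4] / [6] / [7];  Q = [1, 4, 6] / [2, 8] / [3] / [5] / [7]
Final shape: (3, 2, 1, 1, 1).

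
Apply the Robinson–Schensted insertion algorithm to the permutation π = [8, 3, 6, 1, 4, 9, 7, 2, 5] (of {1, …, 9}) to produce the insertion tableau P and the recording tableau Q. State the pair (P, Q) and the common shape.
P = [1, 2, 5] / [3, 4, 7] / [6, 9] / [8];  Q = [1, 3, 6] / [2, 5, 7] / [4, 9] / [8];  common shape = (3, 3, 2, 1)

Row-insert the values π_1, π_2, … into P one at a time, bumping the leftmost entry strictly greater than the inserted value down to the next row. The recording tableau Q records, in position (i, j), the step at which that cell was added to P.
  Insert 8 (step 1): P = [8];  Q = [1]
  Insert 3 (step 2): P = [3] / [8];  Q = [1] / [2]
  Insert 6 (step 3): P = [3, 6] / [8];  Q = [1, 3] / [2]
  Insert 1 (step 4): P = [1, 6] / [3] / [8];  Q = [1, 3] / [2] / [4]
  Insert 4 (step 5): P = [1, 4] / [3, 6] / [8];  Q = [1, 3] / [2, 5] / [4]
  Insert 9 (step 6): P = [1, 4, 9] / [3, 6] / [8];  Q = [1, 3, 6] / [2, 5] / [4]
  Insert 7 (step 7): P = [1, 4, 7] / [3, 6, 9] / [8];  Q = [1, 3, 6] / [2, 5, 7] / [4]
  Insert 2 (step 8): P = [1, 2, 7] / [3, 4, 9] / [6] / [8];  Q = [1, 3, 6] / [2, 5, 7] / [4] / [8]
  Insert 5 (step 9): P = [1, 2, 5] / [3, 4, 7] / [6, 9] / [8];  Q = [1, 3, 6] / [2, 5, 7] / [4, 9] / [8]
Final shape: (3, 3, 2, 1).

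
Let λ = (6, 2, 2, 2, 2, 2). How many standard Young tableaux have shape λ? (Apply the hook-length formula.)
# SYT of shape (6, 2, 2, 2, 2, 2) = 91728

Hook-length formula: f^λ = n! / Π hook(c), product over all cells c of the Young diagram. For λ = (6, 2, 2, 2, 2, 2), n = 16 boxes. Hook lengths by row (left-to-right, top-to-bottom): [11, 10, 4, 3, 2, 1]; [6, 5]; [5, 4]; [4, 3]; [3, 2]; [2, 1]. Product of hooks = 228096000. So f^λ = 16! / 228096000 = 20922789888000 / 228096000 = 91728.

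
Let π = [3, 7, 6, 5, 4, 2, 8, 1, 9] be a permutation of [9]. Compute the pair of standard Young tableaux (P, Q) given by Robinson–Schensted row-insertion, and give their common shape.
P = [1, 4, 8, 9] / [2] / [3] / [5] / [6] / [7];  Q = [1, 2, 7, 9] / [3] / [4] / [5] / [6] / [8];  common shape = (4, 1, 1, 1, 1, 1)

Row-insert the values π_1, π_2, … into P one at a time, bumping the leftmost entry strictly greater than the inserted value down to the next row. The recording tableau Q records, in position (i, j), the step at which that cell was added to P.
  Insert 3 (step 1): P = [3];  Q = [1]
  Insert 7 (step 2): P = [3, 7];  Q = [1, 2]
  Insert 6 (step 3): P = [3, 6] / [7];  Q = [1, 2] / [3]
  Insert 5 (step 4): P = [3, 5] / [6] / [7];  Q = [1, 2] / [3] / [4]
  Insert 4 (step 5): P = [3, 4] / [5] / [6] / [7];  Q = [1, 2] / [3] / [4] / [5]
  Insert 2 (step 6): P = [2, 4] / [3] / [5] / [6] / [7];  Q = [1, 2] / [3] / [4] / [5] / [6]
  Insert 8 (step 7): P = [2, 4, 8] / [3] / [5] / [6] / [7];  Q = [1, 2, 7] / [3] / [4] / [5] / [6]
  Insert 1 (step 8): P = [1, 4, 8] / [2] / [3] / [5] / [6] / [7];  Q = [1, 2, 7] / [3] / [4] / [5] / [6] / [8]
  Insert 9 (step 9): P = [1, 4, 8, 9] / [2] / [3] / [5] / [6] / [7];  Q = [1, 2, 7, 9] / [3] / [4] / [5] / [6] / [8]
Final shape: (4, 1, 1, 1, 1, 1).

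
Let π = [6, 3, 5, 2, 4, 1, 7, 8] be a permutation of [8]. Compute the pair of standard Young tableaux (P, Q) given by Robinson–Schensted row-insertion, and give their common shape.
P = [1, 4, 7, 8] / [2, 5] / [3] / [6];  Q = [1, 3, 7, 8] / [2, 5] / [4] / [6];  common shape = (4, 2, 1, 1)

Row-insert the values π_1, π_2, … into P one at a time, bumping the leftmost entry strictly greater than the inserted value down to the next row. The recording tableau Q records, in position (i, j), the step at which that cell was added to P.
  Insert 6 (step 1): P = [6];  Q = [1]
  Insert 3 (step 2): P = [3] / [6];  Q = [1] / [2]
  Insert 5 (step 3): P = [3, 5] / [6];  Q = [1, 3] / [2]
  Insert 2 (step 4): P = [2, 5] / [3] / [6];  Q = [1, 3] / [2] / [4]
  Insert 4 (step 5): P = [2, 4] / [3, 5] / [6];  Q = [1, 3] / [2, 5] / [4]
  Insert 1 (step 6): P = [1, 4] / [2, 5] / [3] / [6];  Q = [1, 3] / [2, 5] / [4] / [6]
  Insert 7 (step 7): P = [1, 4, 7] / [2, 5] / [3] / [6];  Q = [1, 3, 7] / [2, 5] / [4] / [6]
  Insert 8 (step 8): P = [1, 4, 7, 8] / [2, 5] / [3] / [6];  Q = [1, 3, 7, 8] / [2, 5] / [4] / [6]
Final shape: (4, 2, 1, 1).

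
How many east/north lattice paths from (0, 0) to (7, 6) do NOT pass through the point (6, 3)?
Number of paths = 1380

Total paths from (0, 0) to (7, 6): C(13, 7) = 1716. Paths through (6, 3): (paths (0, 0) → (6, 3)) × (paths (6, 3) → (7, 6)) = C(9, 6) · C(4, 1) = 84 · 4 = 336. Avoidance count = 1716 − 336 = 1380.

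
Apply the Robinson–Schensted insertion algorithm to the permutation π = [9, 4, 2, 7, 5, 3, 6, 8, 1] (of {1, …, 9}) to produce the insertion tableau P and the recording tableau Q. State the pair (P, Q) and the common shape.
P = [1, 3, 6, 8] / [2, 5] / [4] / [7] / [9];  Q = [1, 4, 7, 8] / [2, 5] / [3] / [6] / [9];  common shape = (4, 2, 1, 1, 1)

Row-insert the values π_1, π_2, … into P one at a time, bumping the leftmost entry strictly greater than the inserted value down to the next row. The recording tableau Q records, in position (i, j), the step at which that cell was added to P.
  Insert 9 (step 1): P = [9];  Q = [1]
  Insert 4 (step 2): P = [4] / [9];  Q = [1] / [2]
  Insert 2 (step 3): P = [2] / [4] / [9];  Q = [1] / [2] / [3]
  Insert 7 (step 4): P = [2, 7] / [4] / [9];  Q = [1, 4] / [2] / [3]
  Insert 5 (step 5): P = [2, 5] / [4, 7] / [9];  Q = [1, 4] / [2, 5] / [3]
  Insert 3 (step 6): P = [2, 3] / [4, 5] / [7] / [9];  Q = [1, 4] / [2, 5] / [3] / [6]
  Insert 6 (step 7): P = [2, 3, 6] / [4, 5] / [7] / [9];  Q = [1, 4, 7] / [2, 5] / [3] / [6]
  Insert 8 (step 8): P = [2, 3, 6, 8] / [4, 5] / [7] / [9];  Q = [1, 4, 7, 8] / [2, 5] / [3] / [6]
  Insert 1 (step 9): P = [1, 3, 6, 8] / [2, 5] / [4] / [7] / [9];  Q = [1, 4, 7, 8] / [2, 5] / [3] / [6] / [9]
Final shape: (4, 2, 1, 1, 1).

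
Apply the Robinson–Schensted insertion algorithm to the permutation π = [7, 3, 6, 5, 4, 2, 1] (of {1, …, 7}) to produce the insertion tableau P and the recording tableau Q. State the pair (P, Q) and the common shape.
P = [1, 4] / [2] / [3] / [5] / [6] / [7];  Q = [1, 3] / [2] / [4] / [5] / [6] / [7];  common shape = (2, 1, 1, 1, 1, 1)

Row-insert the values π_1, π_2, … into P one at a time, bumping the leftmost entry strictly greater than the inserted value down to the next row. The recording tableau Q records, in position (i, j), the step at which that cell was added to P.
  Insert 7 (step 1): P = [7];  Q = [1]
  Insert 3 (step 2): P = [3] / [7];  Q = [1] / [2]
  Insert 6 (step 3): P = [3, 6] / [7];  Q = [1, 3] / [2]
  Insert 5 (step 4): P = [3, 5] / [6] / [7];  Q = [1, 3] / [2] / [4]
  Insert 4 (step 5): P = [3, 4] / [5] / [6] / [7];  Q = [1, 3] / [2] / [4] / [5]
  Insert 2 (step 6): P = [2, 4] / [3] / [5] / [6] / [7];  Q = [1, 3] / [2] / [4] / [5] / [6]
  Insert 1 (step 7): P = [1, 4] / [2] / [3] / [5] / [6] / [7];  Q = [1, 3] / [2] / [4] / [5] / [6] / [7]
Final shape: (2, 1, 1, 1, 1, 1).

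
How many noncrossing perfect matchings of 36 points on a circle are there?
C_18 = 477638700

These noncrossing handshakes are counted by the Catalan number C_n = (1/(n + 1)) · C(2n, n). For n = 18: C_18 = (1/19) · C(36, 18) = 9075135300/19 = 477638700.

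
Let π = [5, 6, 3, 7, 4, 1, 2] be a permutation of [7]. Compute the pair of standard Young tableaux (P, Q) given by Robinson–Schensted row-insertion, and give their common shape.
P = [1, 2, 7] / [3, 4] / [5, 6];  Q = [1, 2, 4] / [3, 5] / [6, 7];  common shape = (3, 2, 2)

Row-insert the values π_1, π_2, … into P one at a time, bumping the leftmost entry strictly greater than the inserted value down to the next row. The recording tableau Q records, in position (i, j), the step at which that cell was added to P.
  Insert 5 (step 1): P = [5];  Q = [1]
  Insert 6 (step 2): P = [5, 6];  Q = [1, 2]
  Insert 3 (step 3): P = [3, 6] / [5];  Q = [1, 2] / [3]
  Insert 7 (step 4): P = [3, 6, 7] / [5];  Q = [1, 2, 4] / [3]
  Insert 4 (step 5): P = [3, 4, 7] / [5, 6];  Q = [1, 2, 4] / [3, 5]
  Insert 1 (step 6): P = [1, 4, 7] / [3, 6] / [5];  Q = [1, 2, 4] / [3, 5] / [6]
  Insert 2 (step 7): P = [1, 2, 7] / [3, 4] / [5, 6];  Q = [1, 2, 4] / [3, 5] / [6, 7]
Final shape: (3, 2, 2).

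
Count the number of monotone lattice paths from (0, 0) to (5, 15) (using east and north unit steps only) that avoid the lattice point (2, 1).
Number of paths = 13464

Total paths from (0, 0) to (5, 15): C(20, 5) = 15504. Paths through (2, 1): (paths (0, 0) → (2, 1)) × (paths (2, 1) → (5, 15)) = C(3, 2) · C(17, 3) = 3 · 680 = 2040. Avoidance count = 15504 − 2040 = 13464.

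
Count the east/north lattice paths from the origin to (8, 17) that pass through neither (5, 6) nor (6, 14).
Number of paths = 567387

Inclusion–exclusion. Total paths: C(25, 8) = 1081575. Through P₁: C(11, 5)·C(14, 3) = 168168. Through P₂: C(20, 6)·C(5, 2) = 387600. Since P₁ is strictly southwest of P₂, a monotone path through both must visit P₁ then P₂; paths through both = C(11, 5)·C(9, 1)·C(5, 2) = 41580. Avoid both = 1081575 − 168168 − 387600 + 41580 = 567387.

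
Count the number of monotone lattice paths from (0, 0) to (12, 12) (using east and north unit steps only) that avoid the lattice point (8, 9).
Number of paths = 1853306

Total paths from (0, 0) to (12, 12): C(24, 12) = 2704156. Paths through (8, 9): (paths (0, 0) → (8, 9)) × (paths (8, 9) → (12, 12)) = C(17, 8) · C(7, 4) = 24310 · 35 = 850850. Avoidance count = 2704156 − 850850 = 1853306.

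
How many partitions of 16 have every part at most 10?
p(16, parts ≤ 10) = 212

Partitions of 16 with all parts ≤ 10: 10+6, 10+5+1, 10+4+2, 10+4+1+1, 10+3+3, 10+3+2+1, 10+3+1+1+1, 10+2+2+2, 10+2+2+1+1, 10+2+1+1+1+1, 10+1+1+1+1+1+1, 9+7, 9+6+1, 9+5+2, 9+5+1+1, 9+4+3, 9+4+2+1, 9+4+1+1+1, 9+3+3+1, 9+3+2+2, 9+3+2+1+1, 9+3+1+1+1+1, 9+2+2+2+1, 9+2+2+1+1+1, 9+2+1+1+1+1+1, 9+1+1+1+1+1+1+1, 8+8, 8+7+1, 8+6+2, 8+6+1+1, … (212 total). Count = 212.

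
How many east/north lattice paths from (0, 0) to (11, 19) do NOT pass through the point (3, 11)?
Number of paths = 49942620

Total paths from (0, 0) to (11, 19): C(30, 11) = 54627300. Paths through (3, 11): (paths (0, 0) → (3, 11)) × (paths (3, 11) → (11, 19)) = C(14, 3) · C(16, 8) = 364 · 12870 = 4684680. Avoidance count = 54627300 − 4684680 = 49942620.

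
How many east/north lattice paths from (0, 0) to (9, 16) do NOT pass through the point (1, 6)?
Number of paths = 1736669

Total paths from (0, 0) to (9, 16): C(25, 9) = 2042975. Paths through (1, 6): (paths (0, 0) → (1, 6)) × (paths (1, 6) → (9, 16)) = C(7, 1) · C(18, 8) = 7 · 43758 = 306306. Avoidance count = 2042975 − 306306 = 1736669.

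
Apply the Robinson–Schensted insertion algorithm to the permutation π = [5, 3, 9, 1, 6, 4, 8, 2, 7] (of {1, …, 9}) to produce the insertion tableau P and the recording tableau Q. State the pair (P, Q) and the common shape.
P = [1, 2, 7] / [3, 4, 8] / [5, 6] / [9];  Q = [1, 3, 7] / [2, 5, 9] / [4, 6] / [8];  common shape = (3, 3, 2, 1)

Row-insert the values π_1, π_2, … into P one at a time, bumping the leftmost entry strictly greater than the inserted value down to the next row. The recording tableau Q records, in position (i, j), the step at which that cell was added to P.
  Insert 5 (step 1): P = [5];  Q = [1]
  Insert 3 (step 2): P = [3] / [5];  Q = [1] / [2]
  Insert 9 (step 3): P = [3, 9] / [5];  Q = [1, 3] / [2]
  Insert 1 (step 4): P = [1, 9] / [3] / [5];  Q = [1, 3] / [2] / [4]
  Insert 6 (step 5): P = [1, 6] / [3, 9] / [5];  Q = [1, 3] / [2, 5] / [4]
  Insert 4 (step 6): P = [1, 4] / [3, 6] / [5, 9];  Q = [1, 3] / [2, 5] / [4, 6]
  Insert 8 (step 7): P = [1, 4, 8] / [3, 6] / [5, 9];  Q = [1, 3, 7] / [2, 5] / [4, 6]
  Insert 2 (step 8): P = [1, 2, 8] / [3, 4] / [5, 6] / [9];  Q = [1, 3, 7] / [2, 5] / [4, 6] / [8]
  Insert 7 (step 9): P = [1, 2, 7] / [3, 4, 8] / [5, 6] / [9];  Q = [1, 3, 7] / [2, 5, 9] / [4, 6] / [8]
Final shape: (3, 3, 2, 1).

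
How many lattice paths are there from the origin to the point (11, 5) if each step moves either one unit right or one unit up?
Number of paths = 4368

A monotone lattice path from (0, 0) to (11, 5) consists of 11 east steps and 5 north steps in some order, so it is determined by which 11 of the 16 steps are east. The count is C(16, 11) = 4368.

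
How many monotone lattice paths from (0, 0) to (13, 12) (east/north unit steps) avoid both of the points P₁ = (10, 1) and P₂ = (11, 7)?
Number of paths = 4529609

Inclusion–exclusion. Total paths: C(25, 13) = 5200300. Through P₁: C(11, 10)·C(14, 3) = 4004. Through P₂: C(18, 11)·C(7, 2) = 668304. Since P₁ is strictly southwest of P₂, a monotone path through both must visit P₁ then P₂; paths through both = C(11, 10)·C(7, 1)·C(7, 2) = 1617. Avoid both = 5200300 − 4004 − 668304 + 1617 = 4529609.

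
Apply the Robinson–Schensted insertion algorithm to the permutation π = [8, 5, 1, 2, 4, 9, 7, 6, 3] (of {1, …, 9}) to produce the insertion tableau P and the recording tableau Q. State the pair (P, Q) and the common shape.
P = [1, 2, 3, 6] / [4, 7] / [5, 9] / [8];  Q = [1, 4, 5, 6] / [2, 7] / [3, 8] / [9];  common shape = (4, 2, 2, 1)

Row-insert the values π_1, π_2, … into P one at a time, bumping the leftmost entry strictly greater than the inserted value down to the next row. The recording tableau Q records, in position (i, j), the step at which that cell was added to P.
  Insert 8 (step 1): P = [8];  Q = [1]
  Insert 5 (step 2): P = [5] / [8];  Q = [1] / [2]
  Insert 1 (step 3): P = [1] / [5] / [8];  Q = [1] / [2] / [3]
  Insert 2 (step 4): P = [1, 2] / [5] / [8];  Q = [1, 4] / [2] / [3]
  Insert 4 (step 5): P = [1, 2, 4] / [5] / [8];  Q = [1, 4, 5] / [2] / [3]
  Insert 9 (step 6): P = [1, 2, 4, 9] / [5] / [8];  Q = [1, 4, 5, 6] / [2] / [3]
  Insert 7 (step 7): P = [1, 2, 4, 7] / [5, 9] / [8];  Q = [1, 4, 5, 6] / [2, 7] / [3]
  Insert 6 (step 8): P = [1, 2, 4, 6] / [5, 7] / [8, 9];  Q = [1, 4, 5, 6] / [2, 7] / [3, 8]
  Insert 3 (step 9): P = [1, 2, 3, 6] / [4, 7] / [5, 9] / [8];  Q = [1, 4, 5, 6] / [2, 7] / [3, 8] / [9]
Final shape: (4, 2, 2, 1).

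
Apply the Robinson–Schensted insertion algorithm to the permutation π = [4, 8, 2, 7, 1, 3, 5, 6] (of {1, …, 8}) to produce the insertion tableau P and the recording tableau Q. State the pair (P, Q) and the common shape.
P = [1, 3, 5, 6] / [2, 7] / [4, 8];  Q = [1, 2, 7, 8] / [3, 4] / [5, 6];  common shape = (4, 2, 2)

Row-insert the values π_1, π_2, … into P one at a time, bumping the leftmost entry strictly greater than the inserted value down to the next row. The recording tableau Q records, in position (i, j), the step at which that cell was added to P.
  Insert 4 (step 1): P = [4];  Q = [1]
  Insert 8 (step 2): P = [4, 8];  Q = [1, 2]
  Insert 2 (step 3): P = [2, 8] / [4];  Q = [1, 2] / [3]
  Insert 7 (step 4): P = [2, 7] / [4, 8];  Q = [1, 2] / [3, 4]
  Insert 1 (step 5): P = [1, 7] / [2, 8] / [4];  Q = [1, 2] / [3, 4] / [5]
  Insert 3 (step 6): P = [1, 3] / [2, 7] / [4, 8];  Q = [1, 2] / [3, 4] / [5, 6]
  Insert 5 (step 7): P = [1, 3, 5] / [2, 7] / [4, 8];  Q = [1, 2, 7] / [3, 4] / [5, 6]
  Insert 6 (step 8): P = [1, 3, 5, 6] / [2, 7] / [4, 8];  Q = [1, 2, 7, 8] / [3, 4] / [5, 6]
Final shape: (4, 2, 2).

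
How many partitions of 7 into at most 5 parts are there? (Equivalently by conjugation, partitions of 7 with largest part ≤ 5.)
p(7, parts ≤ 5) = 13

Partitions of 7 with all parts ≤ 5: 5+2, 5+1+1, 4+3, 4+2+1, 4+1+1+1, 3+3+1, 3+2+2, 3+2+1+1, 3+1+1+1+1, 2+2+2+1, 2+2+1+1+1, 2+1+1+1+1+1, 1+1+1+1+1+1+1. Count = 13.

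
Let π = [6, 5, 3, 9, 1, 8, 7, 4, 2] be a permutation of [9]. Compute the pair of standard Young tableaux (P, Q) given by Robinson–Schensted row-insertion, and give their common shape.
P = [1, 2] / [3, 4] / [5, 7] / [6, 8] / [9];  Q = [1, 4] / [2, 6] / [3, 7] / [5, 8] / [9];  common shape = (2, 2, 2, 2, 1)

Row-insert the values π_1, π_2, … into P one at a time, bumping the leftmost entry strictly greater than the inserted value down to the next row. The recording tableau Q records, in position (i, j), the step at which that cell was added to P.
  Insert 6 (step 1): P = [6];  Q = [1]
  Insert 5 (step 2): P = [5] / [6];  Q = [1] / [2]
  Insert 3 (step 3): P = [3] / [5] / [6];  Q = [1] / [2] / [3]
  Insert 9 (step 4): P = [3, 9] / [5] / [6];  Q = [1, 4] / [2] / [3]
  Insert 1 (step 5): P = [1, 9] / [3] / [5] / [6];  Q = [1, 4] / [2] / [3] / [5]
  Insert 8 (step 6): P = [1, 8] / [3, 9] / [5] / [6];  Q = [1, 4] / [2, 6] / [3] / [5]
  Insert 7 (step 7): P = [1, 7] / [3, 8] / [5, 9] / [6];  Q = [1, 4] / [2, 6] / [3, 7] / [5]
  Insert 4 (step 8): P = [1, 4] / [3, 7] / [5, 8] / [6, 9];  Q = [1, 4] / [2, 6] / [3, 7] / [5, 8]
  Insert 2 (step 9): P = [1, 2] / [3, 4] / [5, 7] / [6, 8] / [9];  Q = [1, 4] / [2, 6] / [3, 7] / [5, 8] / [9]
Final shape: (2, 2, 2, 2, 1).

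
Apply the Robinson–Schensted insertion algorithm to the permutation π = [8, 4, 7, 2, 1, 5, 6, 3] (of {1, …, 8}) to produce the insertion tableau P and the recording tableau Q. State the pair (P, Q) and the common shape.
P = [1, 3, 6] / [2, 5] / [4, 7] / [8];  Q = [1, 3, 7] / [2, 6] / [4, 8] / [5];  common shape = (3, 2, 2, 1)

Row-insert the values π_1, π_2, … into P one at a time, bumping the leftmost entry strictly greater than the inserted value down to the next row. The recording tableau Q records, in position (i, j), the step at which that cell was added to P.
  Insert 8 (step 1): P = [8];  Q = [1]
  Insert 4 (step 2): P = [4] / [8];  Q = [1] / [2]
  Insert 7 (step 3): P = [4, 7] / [8];  Q = [1, 3] / [2]
  Insert 2 (step 4): P = [2, 7] / [4] / [8];  Q = [1, 3] / [2] / [4]
  Insert 1 (step 5): P = [1, 7] / [2] / [4] / [8];  Q = [1, 3] / [2] / [4] / [5]
  Insert 5 (step 6): P = [1, 5] / [2, 7] / [4] / [8];  Q = [1, 3] / [2, 6] / [4] / [5]
  Insert 6 (step 7): P = [1, 5, 6] / [2, 7] / [4] / [8];  Q = [1, 3, 7] / [2, 6] / [4] / [5]
  Insert 3 (step 8): P = [1, 3, 6] / [2, 5] / [4, 7] / [8];  Q = [1, 3, 7] / [2, 6] / [4, 8] / [5]
Final shape: (3, 2, 2, 1).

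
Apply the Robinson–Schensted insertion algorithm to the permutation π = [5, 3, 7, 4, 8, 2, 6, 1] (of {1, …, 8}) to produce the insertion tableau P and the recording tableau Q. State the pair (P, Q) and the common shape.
P = [1, 4, 6] / [2, 7, 8] / [3] / [5];  Q = [1, 3, 5] / [2, 4, 7] / [6] / [8];  common shape = (3, 3, 1, 1)

Row-insert the values π_1, π_2, … into P one at a time, bumping the leftmost entry strictly greater than the inserted value down to the next row. The recording tableau Q records, in position (i, j), the step at which that cell was added to P.
  Insert 5 (step 1): P = [5];  Q = [1]
  Insert 3 (step 2): P = [3] / [5];  Q = [1] / [2]
  Insert 7 (step 3): P = [3, 7] / [5];  Q = [1, 3] / [2]
  Insert 4 (step 4): P = [3, 4] / [5, 7];  Q = [1, 3] / [2, 4]
  Insert 8 (step 5): P = [3, 4, 8] / [5, 7];  Q = [1, 3, 5] / [2, 4]
  Insert 2 (step 6): P = [2, 4, 8] / [3, 7] / [5];  Q = [1, 3, 5] / [2, 4] / [6]
  Insert 6 (step 7): P = [2, 4, 6] / [3, 7, 8] / [5];  Q = [1, 3, 5] / [2, 4, 7] / [6]
  Insert 1 (step 8): P = [1, 4, 6] / [2, 7, 8] / [3] / [5];  Q = [1, 3, 5] / [2, 4, 7] / [6] / [8]
Final shape: (3, 3, 1, 1).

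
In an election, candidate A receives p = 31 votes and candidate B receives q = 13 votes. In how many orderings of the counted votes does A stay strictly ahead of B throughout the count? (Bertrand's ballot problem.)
Strict-lead orderings = 21238169904

Total orderings of the 44 votes with 31 for A: C(44, 31) = 51915526432. By the Bertrand ballot formula (Cycle Lemma / reflection principle), the number of orderings in which A is strictly ahead of B throughout is (p − q)/(p + q) · C(p + q, p) = (31 − 13)/(31 + 13) · 51915526432 = 21238169904.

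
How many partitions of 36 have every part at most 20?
p(36, parts ≤ 20) = 17293

Use the recurrence p(n, m) = p(n, m−1) + p(n−m, m): either the largest part is < m (count p(n, m−1)) or the largest part is exactly m (remove one copy of m, count p(n−m, m)). With p(0, ·) = 1 this gives p(36, parts ≤ 20) = 17293. (By conjugating Young diagrams, this also counts partitions of 36 into at most 20 parts.)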